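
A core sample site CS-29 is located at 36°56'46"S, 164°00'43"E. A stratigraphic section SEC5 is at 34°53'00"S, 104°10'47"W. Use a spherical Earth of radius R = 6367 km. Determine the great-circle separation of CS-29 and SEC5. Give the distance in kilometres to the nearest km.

7907 km

CS-29: φ = -36.94611°, λ = +164.01194°
SEC5: φ = -34.88333°, λ = -104.17972°
Δφ = 2.0628°,  Δλ = 91.8083°
a = sin²(Δφ/2) + cos φ₁ cos φ₂ sin²(Δλ/2) = 0.338468
c = 2·arcsin(√a) = 1.241831 rad = 71.1516°
d = R·c = 6367 × 1.241831 = 7906.7 km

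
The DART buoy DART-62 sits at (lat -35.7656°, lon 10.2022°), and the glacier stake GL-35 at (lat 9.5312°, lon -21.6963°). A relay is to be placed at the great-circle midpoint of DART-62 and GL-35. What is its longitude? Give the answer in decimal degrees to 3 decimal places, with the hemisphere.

7.339°W

Bx = cos φ₂ cos Δλ = 0.837266,  By = cos φ₂ sin Δλ = -0.521122
φₘ = atan2(sin φ₁ + sin φ₂, √((cos φ₁ + Bx)² + By²)) = -13.61808°
λₘ = λ₁ + atan2(By, cos φ₁ + Bx) = -7.33871°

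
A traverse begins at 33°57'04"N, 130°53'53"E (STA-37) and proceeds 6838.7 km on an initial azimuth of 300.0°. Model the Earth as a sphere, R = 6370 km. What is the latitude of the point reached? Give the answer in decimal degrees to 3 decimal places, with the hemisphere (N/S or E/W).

39.118°N

STA-37: φ = +33.95111°, λ = +130.89806°
δ = d/R = 6838.7/6370 = 1.073579 rad
φ₂ = arcsin(sin φ₁ cos δ + cos φ₁ sin δ cos θ)
   = arcsin(0.55849·0.47698 + 0.82951·0.87891·0.50000) = 39.11824°
λ₂ = λ₁ + atan2(sin θ sin δ cos φ₁, cos δ − sin φ₁ sin φ₂) = 52.06320°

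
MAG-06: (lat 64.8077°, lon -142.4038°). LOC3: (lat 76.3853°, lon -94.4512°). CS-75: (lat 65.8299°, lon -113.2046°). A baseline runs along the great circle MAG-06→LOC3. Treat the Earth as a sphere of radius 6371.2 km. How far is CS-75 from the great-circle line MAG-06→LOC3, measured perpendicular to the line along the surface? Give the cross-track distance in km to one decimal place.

δ₁₃ = central angle MAG-06→CS-75 = 0.211608 rad  (haversine)
θ₁₃ = bearing MAG-06→CS-75 = 71.995°,  θ₁₂ = bearing MAG-06→LOC3 = 32.819°
dₓₜ = R·arcsin(sin δ₁₃ · sin(θ₁₃ − θ₁₂)) = 6371.2·arcsin(0.21003·sin(39.176°)) = 847.831 km
|dₓₜ| = 847.831 km

847.8 km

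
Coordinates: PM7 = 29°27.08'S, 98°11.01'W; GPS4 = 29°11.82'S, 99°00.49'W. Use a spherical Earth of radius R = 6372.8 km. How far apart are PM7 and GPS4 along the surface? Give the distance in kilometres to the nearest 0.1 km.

84.8 km

PM7: φ = -29.45133°, λ = -98.18350°
GPS4: φ = -29.19700°, λ = -99.00817°
Δφ = 0.2543°,  Δλ = -0.8247°
a = sin²(Δφ/2) + cos φ₁ cos φ₂ sin²(Δλ/2) = 0.000044
c = 2·arcsin(√a) = 0.013311 rad = 0.7627°
d = R·c = 6372.8 × 0.013311 = 84.8 km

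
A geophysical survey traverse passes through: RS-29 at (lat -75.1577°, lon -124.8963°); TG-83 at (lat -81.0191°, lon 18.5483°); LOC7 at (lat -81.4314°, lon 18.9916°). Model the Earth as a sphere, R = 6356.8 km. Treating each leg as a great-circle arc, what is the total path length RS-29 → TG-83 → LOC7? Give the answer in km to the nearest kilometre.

2563 km

RS-29→TG-83: c = 0.395867 rad, d = 2516.45 km
TG-83→LOC7: c = 0.007292 rad, d = 46.35 km
Total = 2516.45 + 46.35 = 2562.80 km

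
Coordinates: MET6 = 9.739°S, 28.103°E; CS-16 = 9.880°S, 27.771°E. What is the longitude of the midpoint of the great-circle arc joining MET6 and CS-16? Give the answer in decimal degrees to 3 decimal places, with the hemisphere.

27.937°E

Bx = cos φ₂ cos Δλ = 0.985153,  By = cos φ₂ sin Δλ = -0.005709
φₘ = atan2(sin φ₁ + sin φ₂, √((cos φ₁ + Bx)² + By²)) = -9.80954°
λₘ = λ₁ + atan2(By, cos φ₁ + Bx) = 27.93704°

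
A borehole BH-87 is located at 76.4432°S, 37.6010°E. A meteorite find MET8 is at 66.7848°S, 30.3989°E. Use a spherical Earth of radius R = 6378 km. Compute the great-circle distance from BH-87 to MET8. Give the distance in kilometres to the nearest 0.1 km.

1102.5 km

Δφ = 9.6584°,  Δλ = -7.2021°
a = sin²(Δφ/2) + cos φ₁ cos φ₂ sin²(Δλ/2) = 0.007452
c = 2·arcsin(√a) = 0.172862 rad = 9.9043°
d = R·c = 6378 × 0.172862 = 1102.5 km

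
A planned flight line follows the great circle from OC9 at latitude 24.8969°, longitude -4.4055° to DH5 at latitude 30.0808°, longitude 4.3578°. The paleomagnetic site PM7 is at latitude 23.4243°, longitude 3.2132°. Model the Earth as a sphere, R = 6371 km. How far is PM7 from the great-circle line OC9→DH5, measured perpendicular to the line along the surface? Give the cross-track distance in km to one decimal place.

δ₁₃ = central angle OC9→PM7 = 0.123996 rad  (haversine)
θ₁₃ = bearing OC9→PM7 = 100.382°,  θ₁₂ = bearing OC9→DH5 = 54.336°
dₓₜ = R·arcsin(sin δ₁₃ · sin(θ₁₃ − θ₁₂)) = 6371·arcsin(0.12368·sin(46.046°)) = 567.999 km
|dₓₜ| = 567.999 km

568.0 km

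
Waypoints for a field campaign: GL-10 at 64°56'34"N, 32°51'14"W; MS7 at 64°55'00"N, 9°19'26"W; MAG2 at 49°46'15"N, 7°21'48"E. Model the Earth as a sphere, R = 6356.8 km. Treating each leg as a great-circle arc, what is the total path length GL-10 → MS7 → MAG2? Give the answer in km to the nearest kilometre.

3041 km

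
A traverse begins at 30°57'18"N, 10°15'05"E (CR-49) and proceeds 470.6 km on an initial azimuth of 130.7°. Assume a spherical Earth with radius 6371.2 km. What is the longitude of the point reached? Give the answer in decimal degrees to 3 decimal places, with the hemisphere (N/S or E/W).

CR-49: φ = +30.95500°, λ = +10.25139°
δ = d/R = 470.6/6371.2 = 0.073864 rad
φ₂ = arcsin(sin φ₁ cos δ + cos φ₁ sin δ cos θ)
   = arcsin(0.51436·0.99727 + 0.85757·0.07380·-0.65210) = 28.14429°
λ₂ = λ₁ + atan2(sin θ sin δ cos φ₁, cos δ − sin φ₁ sin φ₂) = 13.88924°

13.889°E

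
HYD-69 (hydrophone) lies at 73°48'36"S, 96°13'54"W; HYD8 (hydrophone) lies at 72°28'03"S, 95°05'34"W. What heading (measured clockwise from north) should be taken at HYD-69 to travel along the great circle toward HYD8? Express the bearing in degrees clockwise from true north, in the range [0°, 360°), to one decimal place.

14.4°

HYD-69: φ = -73.81000°, λ = -96.23167°
HYD8: φ = -72.46750°, λ = -95.09278°
Δλ = 1.1389°
y = sin Δλ · cos φ₂ = 0.005988
x = cos φ₁ sin φ₂ − sin φ₁ cos φ₂ cos Δλ = 0.023372
θ = atan2(y, x) = 14.3695° → 14.3695° (mod 360°)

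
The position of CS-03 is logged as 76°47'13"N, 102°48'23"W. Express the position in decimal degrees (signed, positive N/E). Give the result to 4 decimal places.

+76.7869°, -102.8064°

lat: 76.7869° N → +76.7869°
lon: 102.8064° W → -102.8064°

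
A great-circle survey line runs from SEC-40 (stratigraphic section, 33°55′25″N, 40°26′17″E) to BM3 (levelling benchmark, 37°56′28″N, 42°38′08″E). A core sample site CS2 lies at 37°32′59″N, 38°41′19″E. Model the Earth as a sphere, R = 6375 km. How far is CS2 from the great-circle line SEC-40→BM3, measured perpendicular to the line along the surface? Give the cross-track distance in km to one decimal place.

SEC-40: φ = +33.92361°, λ = +40.43806°
BM3: φ = +37.94111°, λ = +42.63556°
CS2: φ = +37.54972°, λ = +38.68861°
δ₁₃ = central angle SEC-40→CS2 = 0.067964 rad  (haversine)
θ₁₃ = bearing SEC-40→CS2 = 339.120°,  θ₁₂ = bearing SEC-40→BM3 = 23.250°
dₓₜ = R·arcsin(sin δ₁₃ · sin(θ₁₃ − θ₁₂)) = 6375·arcsin(0.06791·sin(315.870°)) = -301.558 km
|dₓₜ| = 301.558 km

301.6 km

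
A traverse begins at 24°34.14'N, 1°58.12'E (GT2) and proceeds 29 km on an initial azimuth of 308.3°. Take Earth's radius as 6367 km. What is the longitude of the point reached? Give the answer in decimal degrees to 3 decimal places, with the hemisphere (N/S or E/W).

GT2: φ = +24.56900°, λ = +1.96867°
δ = d/R = 29/6367 = 0.004555 rad
φ₂ = arcsin(sin φ₁ cos δ + cos φ₁ sin δ cos θ)
   = arcsin(0.41579·0.99999 + 0.90946·0.00455·0.61978) = 24.73057°
λ₂ = λ₁ + atan2(sin θ sin δ cos φ₁, cos δ − sin φ₁ sin φ₂) = 1.74319°

1.743°E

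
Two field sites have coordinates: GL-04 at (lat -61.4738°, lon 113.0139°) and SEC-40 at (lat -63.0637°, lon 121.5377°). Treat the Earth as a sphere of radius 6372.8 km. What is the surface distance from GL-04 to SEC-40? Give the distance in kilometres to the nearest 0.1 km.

474.8 km

Δφ = -1.5899°,  Δλ = 8.5238°
a = sin²(Δφ/2) + cos φ₁ cos φ₂ sin²(Δλ/2) = 0.001387
c = 2·arcsin(√a) = 0.074509 rad = 4.2691°
d = R·c = 6372.8 × 0.074509 = 474.8 km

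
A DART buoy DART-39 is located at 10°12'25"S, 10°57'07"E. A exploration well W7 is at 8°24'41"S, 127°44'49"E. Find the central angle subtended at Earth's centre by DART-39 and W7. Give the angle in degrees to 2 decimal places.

DART-39: φ = -10.20694°, λ = +10.95194°
W7: φ = -8.41139°, λ = +127.74694°
Δφ = 1.7956°,  Δλ = 116.7950°
a = sin²(Δφ/2) + cos φ₁ cos φ₂ sin²(Δλ/2) = 0.706486
c = 2·arcsin(√a) = 1.996511 rad = 114.3916°

114.39°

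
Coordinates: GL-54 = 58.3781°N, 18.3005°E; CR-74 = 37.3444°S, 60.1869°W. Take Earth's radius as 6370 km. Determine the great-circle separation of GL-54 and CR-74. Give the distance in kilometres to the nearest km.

12861 km

Δφ = -95.7225°,  Δλ = -78.4874°
a = sin²(Δφ/2) + cos φ₁ cos φ₂ sin²(Δλ/2) = 0.716674
c = 2·arcsin(√a) = 2.019000 rad = 115.6802°
d = R·c = 6370 × 2.019000 = 12861.0 km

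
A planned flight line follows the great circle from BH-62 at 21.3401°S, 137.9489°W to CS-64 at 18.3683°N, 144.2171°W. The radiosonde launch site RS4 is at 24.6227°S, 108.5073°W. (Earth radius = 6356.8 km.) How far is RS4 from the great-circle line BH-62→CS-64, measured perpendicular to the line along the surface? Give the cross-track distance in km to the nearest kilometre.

2790 km

δ₁₃ = central angle BH-62→RS4 = 0.475621 rad  (haversine)
θ₁₃ = bearing BH-62→RS4 = 102.612°,  θ₁₂ = bearing BH-62→CS-64 = 350.758°
dₓₜ = R·arcsin(sin δ₁₃ · sin(θ₁₃ − θ₁₂)) = 6356.8·arcsin(0.45789·sin(-248.146°)) = 2790.276 km
|dₓₜ| = 2790.276 km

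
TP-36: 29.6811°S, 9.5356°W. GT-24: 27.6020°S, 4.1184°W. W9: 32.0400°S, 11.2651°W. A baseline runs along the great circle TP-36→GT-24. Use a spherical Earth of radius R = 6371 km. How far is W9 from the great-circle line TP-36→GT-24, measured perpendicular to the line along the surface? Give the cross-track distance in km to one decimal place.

181.9 km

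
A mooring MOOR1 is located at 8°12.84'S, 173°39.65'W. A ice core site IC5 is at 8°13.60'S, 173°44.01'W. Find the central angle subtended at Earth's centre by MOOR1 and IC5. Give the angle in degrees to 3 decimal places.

MOOR1: φ = -8.21400°, λ = -173.66083°
IC5: φ = -8.22667°, λ = -173.73350°
Δφ = -0.0127°,  Δλ = -0.0727°
a = sin²(Δφ/2) + cos φ₁ cos φ₂ sin²(Δλ/2) = 0.000000
c = 2·arcsin(√a) = 0.001275 rad = 0.0730°

0.073°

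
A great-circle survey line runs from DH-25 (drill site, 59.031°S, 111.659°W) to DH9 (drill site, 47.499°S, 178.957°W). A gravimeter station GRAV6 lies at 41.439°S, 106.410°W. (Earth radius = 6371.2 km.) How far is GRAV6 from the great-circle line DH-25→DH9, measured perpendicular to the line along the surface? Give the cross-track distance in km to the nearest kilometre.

1768 km

δ₁₃ = central angle DH-25→GRAV6 = 0.312346 rad  (haversine)
θ₁₃ = bearing DH-25→GRAV6 = 12.896°,  θ₁₂ = bearing DH-25→DH9 = 255.965°
dₓₜ = R·arcsin(sin δ₁₃ · sin(θ₁₃ − θ₁₂)) = 6371.2·arcsin(0.30729·sin(-243.068°)) = 1768.099 km
|dₓₜ| = 1768.099 km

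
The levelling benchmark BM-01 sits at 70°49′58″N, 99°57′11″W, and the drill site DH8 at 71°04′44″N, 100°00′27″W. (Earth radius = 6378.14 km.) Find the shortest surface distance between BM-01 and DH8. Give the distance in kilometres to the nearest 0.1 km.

BM-01: φ = +70.83278°, λ = -99.95306°
DH8: φ = +71.07889°, λ = -100.00750°
Δφ = 0.2461°,  Δλ = -0.0544°
a = sin²(Δφ/2) + cos φ₁ cos φ₂ sin²(Δλ/2) = 0.000005
c = 2·arcsin(√a) = 0.004307 rad = 0.2468°
d = R·c = 6378.14 × 0.004307 = 27.5 km

27.5 km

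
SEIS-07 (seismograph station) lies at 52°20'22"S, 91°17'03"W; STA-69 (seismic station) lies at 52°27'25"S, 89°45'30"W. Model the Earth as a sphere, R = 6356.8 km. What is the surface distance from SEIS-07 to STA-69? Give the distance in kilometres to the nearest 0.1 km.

SEIS-07: φ = -52.33944°, λ = -91.28417°
STA-69: φ = -52.45694°, λ = -89.75833°
Δφ = -0.1175°,  Δλ = 1.5258°
a = sin²(Δφ/2) + cos φ₁ cos φ₂ sin²(Δλ/2) = 0.000067
c = 2·arcsin(√a) = 0.016378 rad = 0.9384°
d = R·c = 6356.8 × 0.016378 = 104.1 km

104.1 km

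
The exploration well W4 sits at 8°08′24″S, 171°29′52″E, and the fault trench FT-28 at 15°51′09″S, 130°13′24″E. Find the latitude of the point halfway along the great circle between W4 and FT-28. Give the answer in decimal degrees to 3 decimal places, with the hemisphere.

W4: φ = -8.14000°, λ = +171.49778°
FT-28: φ = -15.85250°, λ = +130.22333°
Bx = cos φ₂ cos Δλ = 0.722975,  By = cos φ₂ sin Δλ = -0.634578
φₘ = atan2(sin φ₁ + sin φ₂, √((cos φ₁ + Bx)² + By²)) = -12.79240°
λₘ = λ₁ + atan2(By, cos φ₁ + Bx) = 151.16962°

12.792°S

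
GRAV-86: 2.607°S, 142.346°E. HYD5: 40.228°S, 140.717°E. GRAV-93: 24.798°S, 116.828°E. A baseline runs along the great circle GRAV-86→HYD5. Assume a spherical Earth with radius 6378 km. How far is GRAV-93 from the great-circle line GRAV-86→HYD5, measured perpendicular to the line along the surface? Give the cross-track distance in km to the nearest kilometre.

δ₁₃ = central angle GRAV-86→GRAV-93 = 0.578166 rad  (haversine)
θ₁₃ = bearing GRAV-86→GRAV-93 = 225.693°,  θ₁₂ = bearing GRAV-86→HYD5 = 182.036°
dₓₜ = R·arcsin(sin δ₁₃ · sin(θ₁₃ − θ₁₂)) = 6378·arcsin(0.54649·sin(43.657°)) = 2467.252 km
|dₓₜ| = 2467.252 km

2467 km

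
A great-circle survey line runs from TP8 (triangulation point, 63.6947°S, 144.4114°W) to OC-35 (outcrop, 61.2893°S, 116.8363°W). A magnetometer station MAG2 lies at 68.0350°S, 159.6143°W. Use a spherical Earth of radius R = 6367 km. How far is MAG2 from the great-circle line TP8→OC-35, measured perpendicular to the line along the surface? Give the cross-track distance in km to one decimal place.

δ₁₃ = central angle TP8→MAG2 = 0.131768 rad  (haversine)
θ₁₃ = bearing TP8→MAG2 = 228.293°,  θ₁₂ = bearing TP8→OC-35 = 91.790°
dₓₜ = R·arcsin(sin δ₁₃ · sin(θ₁₃ − θ₁₂)) = 6367·arcsin(0.13139·sin(136.503°)) = 576.592 km
|dₓₜ| = 576.592 km

576.6 km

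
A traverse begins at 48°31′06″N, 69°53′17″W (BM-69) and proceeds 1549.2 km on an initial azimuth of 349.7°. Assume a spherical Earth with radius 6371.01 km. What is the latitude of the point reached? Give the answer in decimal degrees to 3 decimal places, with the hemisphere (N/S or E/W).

62.134°N

BM-69: φ = +48.51833°, λ = -69.88806°
δ = d/R = 1549.2/6371.01 = 0.243164 rad
φ₂ = arcsin(sin φ₁ cos δ + cos φ₁ sin δ cos θ)
   = arcsin(0.74917·0.97058 + 0.66238·0.24077·0.98389) = 62.13390°
λ₂ = λ₁ + atan2(sin θ sin δ cos φ₁, cos δ − sin φ₁ sin φ₂) = -75.17284°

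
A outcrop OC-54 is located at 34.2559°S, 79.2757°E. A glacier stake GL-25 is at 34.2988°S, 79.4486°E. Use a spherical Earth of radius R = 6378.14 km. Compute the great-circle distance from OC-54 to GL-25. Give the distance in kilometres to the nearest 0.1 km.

16.6 km

Δφ = -0.0429°,  Δλ = 0.1729°
a = sin²(Δφ/2) + cos φ₁ cos φ₂ sin²(Δλ/2) = 0.000002
c = 2·arcsin(√a) = 0.002604 rad = 0.1492°
d = R·c = 6378.14 × 0.002604 = 16.6 km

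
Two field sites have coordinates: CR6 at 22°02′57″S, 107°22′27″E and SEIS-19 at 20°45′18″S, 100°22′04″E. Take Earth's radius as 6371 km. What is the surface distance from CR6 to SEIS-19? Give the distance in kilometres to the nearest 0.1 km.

CR6: φ = -22.04917°, λ = +107.37417°
SEIS-19: φ = -20.75500°, λ = +100.36778°
Δφ = 1.2942°,  Δλ = -7.0064°
a = sin²(Δφ/2) + cos φ₁ cos φ₂ sin²(Δλ/2) = 0.003364
c = 2·arcsin(√a) = 0.116058 rad = 6.6497°
d = R·c = 6371 × 0.116058 = 739.4 km

739.4 km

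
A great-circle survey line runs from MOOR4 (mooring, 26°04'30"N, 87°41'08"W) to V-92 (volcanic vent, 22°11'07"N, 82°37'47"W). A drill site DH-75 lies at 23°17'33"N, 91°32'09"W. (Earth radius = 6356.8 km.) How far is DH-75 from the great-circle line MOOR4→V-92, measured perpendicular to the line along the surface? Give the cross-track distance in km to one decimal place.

482.7 km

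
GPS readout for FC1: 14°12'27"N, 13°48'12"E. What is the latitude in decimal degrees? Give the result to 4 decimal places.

14.2075°N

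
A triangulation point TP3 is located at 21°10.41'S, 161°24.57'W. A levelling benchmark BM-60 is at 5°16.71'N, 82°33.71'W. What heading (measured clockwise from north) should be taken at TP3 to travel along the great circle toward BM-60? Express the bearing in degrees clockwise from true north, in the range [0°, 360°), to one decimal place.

81.0°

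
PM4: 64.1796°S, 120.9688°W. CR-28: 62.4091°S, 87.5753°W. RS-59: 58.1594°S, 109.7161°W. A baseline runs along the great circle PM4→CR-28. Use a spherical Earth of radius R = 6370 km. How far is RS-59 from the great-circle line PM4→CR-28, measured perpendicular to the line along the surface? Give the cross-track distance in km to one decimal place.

δ₁₃ = central angle PM4→RS-59 = 0.141058 rad  (haversine)
θ₁₃ = bearing PM4→RS-59 = 47.074°,  θ₁₂ = bearing PM4→CR-28 = 98.464°
dₓₜ = R·arcsin(sin δ₁₃ · sin(θ₁₃ − θ₁₂)) = 6370·arcsin(0.14059·sin(-51.390°)) = -701.217 km
|dₓₜ| = 701.217 km

701.2 km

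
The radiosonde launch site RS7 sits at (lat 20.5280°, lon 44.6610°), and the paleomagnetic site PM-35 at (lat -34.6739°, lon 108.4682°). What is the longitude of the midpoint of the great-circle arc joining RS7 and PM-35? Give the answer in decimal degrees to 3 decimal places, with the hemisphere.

Bx = cos φ₂ cos Δλ = 0.363003,  By = cos φ₂ sin Δλ = 0.737954
φₘ = atan2(sin φ₁ + sin φ₂, √((cos φ₁ + Bx)² + By²)) = -8.30855°
λₘ = λ₁ + atan2(By, cos φ₁ + Bx) = 74.25209°

74.252°E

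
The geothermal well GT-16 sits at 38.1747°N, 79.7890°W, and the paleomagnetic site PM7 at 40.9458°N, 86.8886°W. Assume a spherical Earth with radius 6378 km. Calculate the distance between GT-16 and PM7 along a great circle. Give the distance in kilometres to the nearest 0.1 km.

682.6 km

Δφ = 2.7711°,  Δλ = -7.0996°
a = sin²(Δφ/2) + cos φ₁ cos φ₂ sin²(Δλ/2) = 0.002861
c = 2·arcsin(√a) = 0.107028 rad = 6.1323°
d = R·c = 6378 × 0.107028 = 682.6 km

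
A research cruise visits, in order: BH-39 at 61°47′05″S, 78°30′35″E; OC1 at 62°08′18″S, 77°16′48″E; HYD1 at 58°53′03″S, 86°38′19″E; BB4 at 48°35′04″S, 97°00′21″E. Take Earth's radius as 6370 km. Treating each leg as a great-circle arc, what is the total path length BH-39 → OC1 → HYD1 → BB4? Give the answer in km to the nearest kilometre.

2031 km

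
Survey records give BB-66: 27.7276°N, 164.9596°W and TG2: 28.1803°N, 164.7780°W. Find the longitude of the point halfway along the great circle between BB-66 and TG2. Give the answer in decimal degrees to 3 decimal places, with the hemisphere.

Bx = cos φ₂ cos Δλ = 0.881461,  By = cos φ₂ sin Δλ = 0.002794
φₘ = atan2(sin φ₁ + sin φ₂, √((cos φ₁ + Bx)² + By²)) = 27.95398°
λₘ = λ₁ + atan2(By, cos φ₁ + Bx) = -164.86899°

164.869°W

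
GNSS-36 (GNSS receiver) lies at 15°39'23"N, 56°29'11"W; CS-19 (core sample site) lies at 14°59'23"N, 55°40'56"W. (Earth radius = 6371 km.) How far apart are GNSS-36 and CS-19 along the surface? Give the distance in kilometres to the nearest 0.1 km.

GNSS-36: φ = +15.65639°, λ = -56.48639°
CS-19: φ = +14.98972°, λ = -55.68222°
Δφ = -0.6667°,  Δλ = 0.8042°
a = sin²(Δφ/2) + cos φ₁ cos φ₂ sin²(Δλ/2) = 0.000080
c = 2·arcsin(√a) = 0.017850 rad = 1.0227°
d = R·c = 6371 × 0.017850 = 113.7 km

113.7 km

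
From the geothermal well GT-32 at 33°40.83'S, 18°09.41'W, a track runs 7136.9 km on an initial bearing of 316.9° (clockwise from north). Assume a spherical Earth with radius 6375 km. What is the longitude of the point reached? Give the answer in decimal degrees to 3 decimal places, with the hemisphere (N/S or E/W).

58.369°W

GT-32: φ = -33.68050°, λ = -18.15683°
δ = d/R = 7136.9/6375 = 1.119514 rad
φ₂ = arcsin(sin φ₁ cos δ + cos φ₁ sin δ cos θ)
   = arcsin(-0.55456·0.43612 + 0.83214·0.89989·0.73016) = 17.75313°
λ₂ = λ₁ + atan2(sin θ sin δ cos φ₁, cos δ − sin φ₁ sin φ₂) = -58.36863°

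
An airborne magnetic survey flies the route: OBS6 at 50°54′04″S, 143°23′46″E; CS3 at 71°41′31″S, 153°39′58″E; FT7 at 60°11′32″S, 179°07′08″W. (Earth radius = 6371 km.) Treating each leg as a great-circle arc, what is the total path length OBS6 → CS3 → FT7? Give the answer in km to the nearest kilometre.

4115 km

OBS6: φ = -50.90111°, λ = +143.39611°
CS3: φ = -71.69194°, λ = +153.66611°
FT7: φ = -60.19222°, λ = -179.11889°
OBS6→CS3: c = 0.371708 rad, d = 2368.15 km
CS3→FT7: c = 0.274210 rad, d = 1746.99 km
Total = 2368.15 + 1746.99 = 4115.14 km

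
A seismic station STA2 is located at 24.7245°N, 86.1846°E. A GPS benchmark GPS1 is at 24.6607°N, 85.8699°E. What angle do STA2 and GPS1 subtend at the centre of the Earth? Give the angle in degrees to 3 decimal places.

Δφ = -0.0638°,  Δλ = -0.3147°
a = sin²(Δφ/2) + cos φ₁ cos φ₂ sin²(Δλ/2) = 0.000007
c = 2·arcsin(√a) = 0.005113 rad = 0.2930°

0.293°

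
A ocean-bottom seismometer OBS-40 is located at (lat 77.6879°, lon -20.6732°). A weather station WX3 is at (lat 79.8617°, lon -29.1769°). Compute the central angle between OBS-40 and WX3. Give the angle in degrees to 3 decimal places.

2.727°

Δφ = 2.1738°,  Δλ = -8.5037°
a = sin²(Δφ/2) + cos φ₁ cos φ₂ sin²(Δλ/2) = 0.000566
c = 2·arcsin(√a) = 0.047592 rad = 2.7268°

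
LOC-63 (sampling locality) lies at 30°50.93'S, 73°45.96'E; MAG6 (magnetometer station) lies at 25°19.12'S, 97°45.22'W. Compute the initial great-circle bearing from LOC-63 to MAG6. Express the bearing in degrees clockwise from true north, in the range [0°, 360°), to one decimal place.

189.2°

LOC-63: φ = -30.84883°, λ = +73.76600°
MAG6: φ = -25.31867°, λ = -97.75367°
Δλ = -171.5197°
y = sin Δλ · cos φ₂ = -0.133304
x = cos φ₁ sin φ₂ − sin φ₁ cos φ₂ cos Δλ = -0.825601
θ = atan2(y, x) = -170.8280° → 189.1720° (mod 360°)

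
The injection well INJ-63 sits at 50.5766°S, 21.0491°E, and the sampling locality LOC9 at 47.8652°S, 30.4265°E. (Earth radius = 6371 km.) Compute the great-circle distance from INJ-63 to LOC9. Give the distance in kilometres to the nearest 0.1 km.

Δφ = 2.7114°,  Δλ = 9.3774°
a = sin²(Δφ/2) + cos φ₁ cos φ₂ sin²(Δλ/2) = 0.003406
c = 2·arcsin(√a) = 0.116796 rad = 6.6919°
d = R·c = 6371 × 0.116796 = 744.1 km

744.1 km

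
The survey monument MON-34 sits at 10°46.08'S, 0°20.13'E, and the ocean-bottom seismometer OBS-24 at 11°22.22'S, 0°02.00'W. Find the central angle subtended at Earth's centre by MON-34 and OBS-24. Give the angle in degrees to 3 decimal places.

MON-34: φ = -10.76800°, λ = +0.33550°
OBS-24: φ = -11.37033°, λ = -0.03333°
Δφ = -0.6023°,  Δλ = -0.3688°
a = sin²(Δφ/2) + cos φ₁ cos φ₂ sin²(Δλ/2) = 0.000038
c = 2·arcsin(√a) = 0.012265 rad = 0.7027°

0.703°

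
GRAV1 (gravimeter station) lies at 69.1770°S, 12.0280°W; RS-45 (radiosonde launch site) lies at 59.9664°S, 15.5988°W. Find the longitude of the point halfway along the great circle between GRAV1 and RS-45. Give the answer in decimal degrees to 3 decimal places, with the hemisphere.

Bx = cos φ₂ cos Δλ = 0.499536,  By = cos φ₂ sin Δλ = -0.031173
φₘ = atan2(sin φ₁ + sin φ₂, √((cos φ₁ + Bx)² + By²)) = -64.58218°
λₘ = λ₁ + atan2(By, cos φ₁ + Bx) = -14.11599°

14.116°W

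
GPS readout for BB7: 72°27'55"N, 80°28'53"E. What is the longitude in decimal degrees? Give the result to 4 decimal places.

80.4814°E

80° + 28′/60 + 53″/3600 = 80 + 0.46667 + 0.01472 = 80.4814°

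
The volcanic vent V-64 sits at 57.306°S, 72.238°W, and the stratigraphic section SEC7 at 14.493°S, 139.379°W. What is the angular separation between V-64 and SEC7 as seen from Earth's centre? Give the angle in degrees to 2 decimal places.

Δφ = 42.8130°,  Δλ = -67.1410°
a = sin²(Δφ/2) + cos φ₁ cos φ₂ sin²(Δλ/2) = 0.293118
c = 2·arcsin(√a) = 1.144211 rad = 65.5584°

65.56°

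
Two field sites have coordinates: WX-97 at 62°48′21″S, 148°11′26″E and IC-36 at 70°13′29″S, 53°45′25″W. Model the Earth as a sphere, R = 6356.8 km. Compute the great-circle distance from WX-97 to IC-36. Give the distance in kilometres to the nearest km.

5113 km

WX-97: φ = -62.80583°, λ = +148.19056°
IC-36: φ = -70.22472°, λ = -53.75694°
Δφ = -7.4189°,  Δλ = 158.0525°
a = sin²(Δφ/2) + cos φ₁ cos φ₂ sin²(Δλ/2) = 0.153203
c = 2·arcsin(√a) = 0.804330 rad = 46.0847°
d = R·c = 6356.8 × 0.804330 = 5113.0 km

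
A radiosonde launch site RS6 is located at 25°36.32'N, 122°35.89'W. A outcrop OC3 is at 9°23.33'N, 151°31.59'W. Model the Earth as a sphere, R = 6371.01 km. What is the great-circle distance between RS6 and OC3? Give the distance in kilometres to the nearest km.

3544 km

RS6: φ = +25.60533°, λ = -122.59817°
OC3: φ = +9.38883°, λ = -151.52650°
Δφ = -16.2165°,  Δλ = -28.9283°
a = sin²(Δφ/2) + cos φ₁ cos φ₂ sin²(Δλ/2) = 0.075400
c = 2·arcsin(√a) = 0.556328 rad = 31.8752°
d = R·c = 6371.01 × 0.556328 = 3544.4 km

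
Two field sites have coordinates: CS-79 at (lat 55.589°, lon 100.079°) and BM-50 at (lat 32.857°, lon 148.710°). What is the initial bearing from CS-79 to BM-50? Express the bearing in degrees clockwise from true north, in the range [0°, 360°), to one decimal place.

103.5°

Δλ = 48.6310°
y = sin Δλ · cos φ₂ = 0.630414
x = cos φ₁ sin φ₂ − sin φ₁ cos φ₂ cos Δλ = -0.151420
θ = atan2(y, x) = 103.5061° → 103.5061° (mod 360°)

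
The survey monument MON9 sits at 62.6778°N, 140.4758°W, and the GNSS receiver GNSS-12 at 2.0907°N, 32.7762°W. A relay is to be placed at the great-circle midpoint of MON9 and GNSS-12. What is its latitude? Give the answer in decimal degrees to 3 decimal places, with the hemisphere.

43.797°N

Bx = cos φ₂ cos Δλ = -0.303824,  By = cos φ₂ sin Δλ = 0.952029
φₘ = atan2(sin φ₁ + sin φ₂, √((cos φ₁ + Bx)² + By²)) = 43.79723°
λₘ = λ₁ + atan2(By, cos φ₁ + Bx) = -59.73295°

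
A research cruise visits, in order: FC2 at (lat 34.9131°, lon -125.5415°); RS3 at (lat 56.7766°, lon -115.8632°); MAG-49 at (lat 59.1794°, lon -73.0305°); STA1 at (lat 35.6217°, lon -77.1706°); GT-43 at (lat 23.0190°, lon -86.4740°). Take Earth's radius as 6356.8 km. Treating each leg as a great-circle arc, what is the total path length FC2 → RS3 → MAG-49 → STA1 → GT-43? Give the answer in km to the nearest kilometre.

9314 km

FC2→RS3: c = 0.398410 rad, d = 2532.61 km
RS3→MAG-49: c = 0.391692 rad, d = 2489.91 km
MAG-49→STA1: c = 0.413870 rad, d = 2630.89 km
STA1→GT-43: c = 0.261260 rad, d = 1660.78 km
Total = 2532.61 + 2489.91 + 2630.89 + 1660.78 = 9314.19 km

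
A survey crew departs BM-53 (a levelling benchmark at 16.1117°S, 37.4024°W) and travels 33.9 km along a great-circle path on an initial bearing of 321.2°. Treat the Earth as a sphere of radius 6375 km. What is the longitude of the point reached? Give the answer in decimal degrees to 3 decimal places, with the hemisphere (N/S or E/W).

37.601°W

δ = d/R = 33.9/6375 = 0.005318 rad
φ₂ = arcsin(sin φ₁ cos δ + cos φ₁ sin δ cos θ)
   = arcsin(-0.27751·0.99999 + 0.96072·0.00532·0.77934) = -15.87416°
λ₂ = λ₁ + atan2(sin θ sin δ cos φ₁, cos δ − sin φ₁ sin φ₂) = -37.60088°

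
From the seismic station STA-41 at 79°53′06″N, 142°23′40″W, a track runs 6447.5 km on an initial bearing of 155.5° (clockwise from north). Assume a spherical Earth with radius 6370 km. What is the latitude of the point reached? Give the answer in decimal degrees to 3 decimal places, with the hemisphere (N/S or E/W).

22.723°N

STA-41: φ = +79.88500°, λ = -142.39444°
δ = d/R = 6447.5/6370 = 1.012166 rad
φ₂ = arcsin(sin φ₁ cos δ + cos φ₁ sin δ cos θ)
   = arcsin(0.98446·0.53002 + 0.17562·0.84798·-0.90996) = 22.72258°
λ₂ = λ₁ + atan2(sin θ sin δ cos φ₁, cos δ − sin φ₁ sin φ₂) = -119.98380°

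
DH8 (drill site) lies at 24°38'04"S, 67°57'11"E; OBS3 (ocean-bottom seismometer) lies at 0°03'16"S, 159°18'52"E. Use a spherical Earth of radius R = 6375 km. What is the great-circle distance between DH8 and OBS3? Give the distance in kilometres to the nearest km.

DH8: φ = -24.63444°, λ = +67.95306°
OBS3: φ = -0.05444°, λ = +159.31444°
Δφ = 24.5800°,  Δλ = 91.3614°
a = sin²(Δφ/2) + cos φ₁ cos φ₂ sin²(Δλ/2) = 0.510600
c = 2·arcsin(√a) = 1.591998 rad = 91.2148°
d = R·c = 6375 × 1.591998 = 10149.0 km

10149 km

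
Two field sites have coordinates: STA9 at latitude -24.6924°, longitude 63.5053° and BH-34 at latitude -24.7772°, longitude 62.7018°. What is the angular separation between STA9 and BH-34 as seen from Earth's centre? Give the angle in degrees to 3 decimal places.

0.735°

Δφ = -0.0848°,  Δλ = -0.8035°
a = sin²(Δφ/2) + cos φ₁ cos φ₂ sin²(Δλ/2) = 0.000041
c = 2·arcsin(√a) = 0.012823 rad = 0.7347°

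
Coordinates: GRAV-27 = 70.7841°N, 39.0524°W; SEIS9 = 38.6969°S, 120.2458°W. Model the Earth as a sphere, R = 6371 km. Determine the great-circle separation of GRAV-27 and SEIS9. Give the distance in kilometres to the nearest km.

13726 km

Δφ = -109.4810°,  Δλ = -81.1934°
a = sin²(Δφ/2) + cos φ₁ cos φ₂ sin²(Δλ/2) = 0.775520
c = 2·arcsin(√a) = 2.154407 rad = 123.4384°
d = R·c = 6371 × 2.154407 = 13725.7 km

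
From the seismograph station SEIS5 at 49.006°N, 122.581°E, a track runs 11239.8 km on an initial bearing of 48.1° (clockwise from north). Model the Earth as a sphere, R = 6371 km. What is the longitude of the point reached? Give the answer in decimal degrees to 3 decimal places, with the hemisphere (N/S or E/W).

107.060°W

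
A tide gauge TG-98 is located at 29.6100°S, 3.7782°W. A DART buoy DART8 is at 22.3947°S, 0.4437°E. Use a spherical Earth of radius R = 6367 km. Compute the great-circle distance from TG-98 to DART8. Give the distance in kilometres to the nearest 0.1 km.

905.7 km

Δφ = 7.2153°,  Δλ = 4.2219°
a = sin²(Δφ/2) + cos φ₁ cos φ₂ sin²(Δλ/2) = 0.005050
c = 2·arcsin(√a) = 0.142247 rad = 8.1502°
d = R·c = 6367 × 0.142247 = 905.7 km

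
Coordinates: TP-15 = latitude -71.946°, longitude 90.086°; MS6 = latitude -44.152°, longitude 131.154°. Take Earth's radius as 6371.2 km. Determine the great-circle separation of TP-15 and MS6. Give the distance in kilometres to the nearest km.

3771 km

Δφ = 27.7940°,  Δλ = 41.0680°
a = sin²(Δφ/2) + cos φ₁ cos φ₂ sin²(Δλ/2) = 0.085043
c = 2·arcsin(√a) = 0.591844 rad = 33.9101°
d = R·c = 6371.2 × 0.591844 = 3770.8 km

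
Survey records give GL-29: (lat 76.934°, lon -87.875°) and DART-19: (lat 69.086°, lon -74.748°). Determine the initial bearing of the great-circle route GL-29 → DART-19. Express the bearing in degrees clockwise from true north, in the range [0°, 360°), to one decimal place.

147.5°

Δλ = 13.1270°
y = sin Δλ · cos φ₂ = 0.081071
x = cos φ₁ sin φ₂ − sin φ₁ cos φ₂ cos Δλ = -0.127459
θ = atan2(y, x) = 147.5415° → 147.5415° (mod 360°)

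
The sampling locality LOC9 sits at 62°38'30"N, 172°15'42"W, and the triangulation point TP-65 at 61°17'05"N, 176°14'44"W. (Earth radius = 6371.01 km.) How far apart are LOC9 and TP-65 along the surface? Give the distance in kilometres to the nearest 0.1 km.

257.1 km

LOC9: φ = +62.64167°, λ = -172.26167°
TP-65: φ = +61.28472°, λ = -176.24556°
Δφ = -1.3569°,  Δλ = -3.9839°
a = sin²(Δφ/2) + cos φ₁ cos φ₂ sin²(Δλ/2) = 0.000407
c = 2·arcsin(√a) = 0.040350 rad = 2.3119°
d = R·c = 6371.01 × 0.040350 = 257.1 km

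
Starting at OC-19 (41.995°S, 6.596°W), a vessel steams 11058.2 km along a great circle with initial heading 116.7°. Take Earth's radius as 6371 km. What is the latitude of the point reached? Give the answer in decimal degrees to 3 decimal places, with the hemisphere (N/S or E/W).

12.684°S

δ = d/R = 11058.2/6371 = 1.735709 rad
φ₂ = arcsin(sin φ₁ cos δ + cos φ₁ sin δ cos θ)
   = arcsin(-0.66907·-0.16417 + 0.74320·0.98643·-0.44932) = -12.68360°
λ₂ = λ₁ + atan2(sin θ sin δ cos φ₁, cos δ − sin φ₁ sin φ₂) = 108.80959°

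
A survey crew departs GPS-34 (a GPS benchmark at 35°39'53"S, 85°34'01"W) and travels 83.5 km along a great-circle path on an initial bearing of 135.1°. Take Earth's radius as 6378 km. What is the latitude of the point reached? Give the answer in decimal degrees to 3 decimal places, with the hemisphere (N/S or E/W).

GPS-34: φ = -35.66472°, λ = -85.56694°
δ = d/R = 83.5/6378 = 0.013092 rad
φ₂ = arcsin(sin φ₁ cos δ + cos φ₁ sin δ cos θ)
   = arcsin(-0.58304·0.99991 + 0.81244·0.01309·-0.70834) = -36.19428°
λ₂ = λ₁ + atan2(sin θ sin δ cos φ₁, cos δ − sin φ₁ sin φ₂) = -84.91085°

36.194°S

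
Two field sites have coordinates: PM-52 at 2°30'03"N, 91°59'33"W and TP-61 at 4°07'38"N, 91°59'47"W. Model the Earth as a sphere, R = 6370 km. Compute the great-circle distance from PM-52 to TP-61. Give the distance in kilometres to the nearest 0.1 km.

PM-52: φ = +2.50083°, λ = -91.99250°
TP-61: φ = +4.12722°, λ = -91.99639°
Δφ = 1.6264°,  Δλ = -0.0039°
a = sin²(Δφ/2) + cos φ₁ cos φ₂ sin²(Δλ/2) = 0.000201
c = 2·arcsin(√a) = 0.028386 rad = 1.6264°
d = R·c = 6370 × 0.028386 = 180.8 km

180.8 km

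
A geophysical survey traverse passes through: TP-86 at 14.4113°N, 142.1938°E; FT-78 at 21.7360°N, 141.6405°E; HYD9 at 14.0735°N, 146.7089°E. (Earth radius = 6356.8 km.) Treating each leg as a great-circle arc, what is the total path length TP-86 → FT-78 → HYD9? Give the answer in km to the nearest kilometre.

1819 km

TP-86→FT-78: c = 0.128169 rad, d = 814.74 km
FT-78→HYD9: c = 0.157976 rad, d = 1004.22 km
Total = 814.74 + 1004.22 = 1818.97 km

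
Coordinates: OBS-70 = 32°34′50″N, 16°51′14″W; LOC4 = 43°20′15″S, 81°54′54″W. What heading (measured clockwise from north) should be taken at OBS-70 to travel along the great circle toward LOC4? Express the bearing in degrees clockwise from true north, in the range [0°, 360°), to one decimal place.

OBS-70: φ = +32.58056°, λ = -16.85389°
LOC4: φ = -43.33750°, λ = -81.91500°
Δλ = -65.0611°
y = sin Δλ · cos φ₂ = -0.659507
x = cos φ₁ sin φ₂ − sin φ₁ cos φ₂ cos Δλ = -0.743437
θ = atan2(y, x) = -138.4236° → 221.5764° (mod 360°)

221.6°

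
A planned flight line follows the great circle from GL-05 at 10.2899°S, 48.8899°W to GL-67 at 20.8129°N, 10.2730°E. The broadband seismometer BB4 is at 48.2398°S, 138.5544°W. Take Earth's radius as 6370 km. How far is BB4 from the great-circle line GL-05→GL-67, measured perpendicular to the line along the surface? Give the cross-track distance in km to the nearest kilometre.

δ₁₃ = central angle GL-05→BB4 = 1.433280 rad  (haversine)
θ₁₃ = bearing GL-05→BB4 = 222.249°,  θ₁₂ = bearing GL-05→GL-67 = 61.532°
dₓₜ = R·arcsin(sin δ₁₃ · sin(θ₁₃ − θ₁₂)) = 6370·arcsin(0.99056·sin(160.717°)) = 2122.855 km
|dₓₜ| = 2122.855 km

2123 km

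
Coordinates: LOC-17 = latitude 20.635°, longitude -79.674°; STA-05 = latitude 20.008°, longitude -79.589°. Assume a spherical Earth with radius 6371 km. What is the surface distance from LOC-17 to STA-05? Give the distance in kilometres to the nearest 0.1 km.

Δφ = -0.6270°,  Δλ = 0.0850°
a = sin²(Δφ/2) + cos φ₁ cos φ₂ sin²(Δλ/2) = 0.000030
c = 2·arcsin(√a) = 0.011031 rad = 0.6320°
d = R·c = 6371 × 0.011031 = 70.3 km

70.3 km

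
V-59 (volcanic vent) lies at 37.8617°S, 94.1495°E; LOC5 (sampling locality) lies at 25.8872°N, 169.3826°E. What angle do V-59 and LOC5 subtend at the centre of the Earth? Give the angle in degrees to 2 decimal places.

94.99°

Δφ = 63.7489°,  Δλ = 75.2331°
a = sin²(Δφ/2) + cos φ₁ cos φ₂ sin²(Δλ/2) = 0.543464
c = 2·arcsin(√a) = 1.657834 rad = 94.9869°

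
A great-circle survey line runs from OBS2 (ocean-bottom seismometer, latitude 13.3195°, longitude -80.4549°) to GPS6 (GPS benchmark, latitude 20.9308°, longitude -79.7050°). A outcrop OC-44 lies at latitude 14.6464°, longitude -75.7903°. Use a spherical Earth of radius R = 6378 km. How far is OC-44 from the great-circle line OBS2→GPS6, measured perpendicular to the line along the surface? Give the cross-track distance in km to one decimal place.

486.2 km

δ₁₃ = central angle OBS2→OC-44 = 0.082321 rad  (haversine)
θ₁₃ = bearing OBS2→OC-44 = 73.107°,  θ₁₂ = bearing OBS2→GPS6 = 5.272°
dₓₜ = R·arcsin(sin δ₁₃ · sin(θ₁₃ − θ₁₂)) = 6378·arcsin(0.08223·sin(67.834°)) = 486.165 km
|dₓₜ| = 486.165 km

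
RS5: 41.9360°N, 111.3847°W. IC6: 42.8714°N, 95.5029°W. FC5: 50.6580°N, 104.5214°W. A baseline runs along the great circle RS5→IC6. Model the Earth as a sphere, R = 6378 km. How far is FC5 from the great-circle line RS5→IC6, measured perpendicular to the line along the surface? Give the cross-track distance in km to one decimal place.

δ₁₃ = central angle RS5→FC5 = 0.173095 rad  (haversine)
θ₁₃ = bearing RS5→FC5 = 26.095°,  θ₁₂ = bearing RS5→IC6 = 80.095°
dₓₜ = R·arcsin(sin δ₁₃ · sin(θ₁₃ − θ₁₂)) = 6378·arcsin(0.17223·sin(-54.000°)) = -891.606 km
|dₓₜ| = 891.606 km

891.6 km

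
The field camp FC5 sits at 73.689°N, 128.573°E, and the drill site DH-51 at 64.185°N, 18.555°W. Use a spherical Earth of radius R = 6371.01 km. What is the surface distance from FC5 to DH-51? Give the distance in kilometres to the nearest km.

4495 km

Δφ = -9.5040°,  Δλ = -147.1280°
a = sin²(Δφ/2) + cos φ₁ cos φ₂ sin²(Δλ/2) = 0.119373
c = 2·arcsin(√a) = 0.705552 rad = 40.4251°
d = R·c = 6371.01 × 0.705552 = 4495.1 km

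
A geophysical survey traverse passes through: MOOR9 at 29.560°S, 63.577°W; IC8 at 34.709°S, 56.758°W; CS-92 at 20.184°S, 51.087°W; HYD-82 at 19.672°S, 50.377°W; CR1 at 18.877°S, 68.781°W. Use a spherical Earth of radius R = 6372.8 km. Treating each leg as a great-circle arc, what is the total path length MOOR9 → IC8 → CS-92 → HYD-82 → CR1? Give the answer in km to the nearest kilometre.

MOOR9→IC8: c = 0.134962 rad, d = 860.08 km
IC8→CS-92: c = 0.268153 rad, d = 1708.88 km
CS-92→HYD-82: c = 0.014682 rad, d = 93.57 km
HYD-82→CR1: c = 0.303377 rad, d = 1933.36 km
Total = 860.08 + 1708.88 + 93.57 + 1933.36 = 4595.89 km

4596 km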